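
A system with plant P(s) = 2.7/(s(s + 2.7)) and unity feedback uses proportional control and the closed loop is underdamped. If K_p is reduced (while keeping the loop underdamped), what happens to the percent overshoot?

decrease

ζ = 2.7/(2√(2.7K_p)) rises as K_p falls; higher damping means less overshoot.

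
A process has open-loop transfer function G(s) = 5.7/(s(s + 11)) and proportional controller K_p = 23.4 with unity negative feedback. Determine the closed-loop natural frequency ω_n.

With unity feedback the closed-loop characteristic equation is s² + 11s + 23.4·5.7 = s² + 11s + 133.4 = 0.
Matching s² + 2ζω_n s + ω_n²: ω_n = √133.4 = 11.55 rad/s and 2ζω_n = 11, so ζ = 11/(2·11.55) = 0.476.

ω_n = 11.5 rad/s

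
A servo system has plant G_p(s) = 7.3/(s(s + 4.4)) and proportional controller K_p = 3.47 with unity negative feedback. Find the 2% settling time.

The closed-loop denominator s² + 4.4s + 25.33 gives ω_n = √25.33 = 5.033 and ζ = 4.4/(2ω_n) = 0.4371.
2% settling time T_s ≈ 4/(ζω_n) = 4/2.2 = 1.82 s.

T_s ≈ 1.82 s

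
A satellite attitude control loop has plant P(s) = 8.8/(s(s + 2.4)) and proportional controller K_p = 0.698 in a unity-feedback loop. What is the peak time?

T_p = 1.45 s

Closed-loop characteristic equation: s² + 2.4s + 6.142 = 0, so ω_n = 2.478 rad/s and ζ = 2.4/(2·2.478) = 0.4842.
Damped frequency ω_d = ω_n√(1−ζ²) = 2.169 rad/s, so peak time T_p = π/ω_d = 1.45 s.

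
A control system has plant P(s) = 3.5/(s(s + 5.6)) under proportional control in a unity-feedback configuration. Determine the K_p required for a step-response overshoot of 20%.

From %OS = 100·exp(−πζ/√(1−ζ²)) = 20%, ζ = −ln(0.2)/√(π²+ln²(0.2)) = 0.4559.
Characteristic equation s² + 5.6s + 3.5K_p = 0 gives ζ = 5.6/(2√(3.5K_p)).
Setting ζ = 0.4559: √(3.5K_p) = 5.6/(2·0.4559) = 6.141, so K_p = 37.71/3.5 = 10.8.

K_p = 10.8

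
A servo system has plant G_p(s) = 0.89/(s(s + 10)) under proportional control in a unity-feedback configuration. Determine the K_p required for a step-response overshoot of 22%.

K_p = 149

From %OS = 100·exp(−πζ/√(1−ζ²)) = 22%, ζ = −ln(0.22)/√(π²+ln²(0.22)) = 0.4342.
Characteristic equation s² + 10s + 0.89K_p = 0 gives ζ = 10/(2√(0.89K_p)).
Setting ζ = 0.4342: √(0.89K_p) = 10/(2·0.4342) = 11.52, so K_p = 132.6/0.89 = 149.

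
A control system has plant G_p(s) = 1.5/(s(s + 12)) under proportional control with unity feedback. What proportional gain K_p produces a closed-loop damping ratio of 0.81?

K_p = 36.6

Closed-loop characteristic equation: s² + 12s + K_p·1.5 = 0.
So ω_n = √(1.5K_p) and 2ζω_n = 12, giving ζ = 12/(2√(1.5K_p)).
Setting ζ = 0.81: √(1.5K_p) = 12/(2·0.81) = 7.407, so K_p = 54.87/1.5 = 36.6.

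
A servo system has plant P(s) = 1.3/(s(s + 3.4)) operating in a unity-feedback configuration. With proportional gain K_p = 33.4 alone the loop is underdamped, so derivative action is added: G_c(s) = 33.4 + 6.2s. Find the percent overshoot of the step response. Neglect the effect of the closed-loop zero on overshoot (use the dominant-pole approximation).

0.396%

Forward path: (33.4 + 6.2s)·1.3/(s(s+3.4)). The closed-loop characteristic equation is s² + (3.4 + 1.3·6.2)s + 1.3·33.4 = 0.
That is s² + 11.46s + 43.42 = 0, so ω_n = 6.589 rad/s and ζ = 11.46/(2·6.589) = 0.8696.
%OS = 100·exp(−πζ/√(1−ζ²)) = 0.396%.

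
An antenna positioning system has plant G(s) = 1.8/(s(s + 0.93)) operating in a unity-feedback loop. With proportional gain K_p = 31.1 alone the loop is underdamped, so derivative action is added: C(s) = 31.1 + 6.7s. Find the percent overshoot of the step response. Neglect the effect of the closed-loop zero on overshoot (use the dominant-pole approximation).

Forward path: (31.1 + 6.7s)·1.8/(s(s+0.93)). The closed-loop characteristic equation is s² + (0.93 + 1.8·6.7)s + 1.8·31.1 = 0.
That is s² + 12.99s + 55.98 = 0, so ω_n = 7.482 rad/s and ζ = 12.99/(2·7.482) = 0.8681.
%OS = 100·exp(−πζ/√(1−ζ²)) = 0.411%.

0.411%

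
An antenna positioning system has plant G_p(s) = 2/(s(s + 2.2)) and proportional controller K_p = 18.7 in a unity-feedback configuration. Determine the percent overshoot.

56.3%

From 1 + K_pG_p(s) = 0: s² + 2.2s + 37.4 = 0 ⇒ ω_n = 6.116, ζ = 0.1799.
%OS = 100·exp(−πζ/√(1−ζ²)) = 100·exp(−π·0.1799/√0.9676) = 56.3%.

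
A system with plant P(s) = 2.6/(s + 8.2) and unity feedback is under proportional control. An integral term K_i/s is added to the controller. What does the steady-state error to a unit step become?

Adding integral action puts a pole at s = 0 in the forward path, raising the system type to 1; a type-1 loop has zero steady-state error to a step.

0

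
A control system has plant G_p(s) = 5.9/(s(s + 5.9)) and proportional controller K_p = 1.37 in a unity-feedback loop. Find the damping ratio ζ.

ζ = 1.04

The closed-loop denominator is s(s+5.9) + 1.37·5.9 = s² + 5.9s + 8.083.
So ω_n² = 8.083 ⇒ ω_n = 2.843 rad/s, and ζ = 5.9/(2ω_n) = 1.04.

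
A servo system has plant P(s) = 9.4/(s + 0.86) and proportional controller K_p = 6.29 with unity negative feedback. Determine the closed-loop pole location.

s = -59.99

Closed-loop transfer function: T(s) = K_p·P(s)/(1 + K_p·P(s)) = 59.13/(s + 0.86 + 59.13) = 59.13/(s + 59.99).
The closed-loop pole is at s = −59.99.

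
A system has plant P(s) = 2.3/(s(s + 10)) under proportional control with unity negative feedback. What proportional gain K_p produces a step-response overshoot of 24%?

From %OS = 100·exp(−πζ/√(1−ζ²)) = 24%, ζ = −ln(0.24)/√(π²+ln²(0.24)) = 0.4136.
Characteristic equation s² + 10s + 2.3K_p = 0 gives ζ = 10/(2√(2.3K_p)).
Setting ζ = 0.4136: √(2.3K_p) = 10/(2·0.4136) = 12.09, so K_p = 146.1/2.3 = 63.5.

K_p = 63.5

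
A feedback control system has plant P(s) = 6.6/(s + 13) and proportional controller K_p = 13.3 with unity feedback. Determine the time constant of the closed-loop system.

τ = 0.00992 s

Closed-loop transfer function: T(s) = K_p·P(s)/(1 + K_p·P(s)) = 87.78/(s + 13 + 87.78) = 87.78/(s + 100.8).
Time constant τ = 1/100.8 = 0.00992 s.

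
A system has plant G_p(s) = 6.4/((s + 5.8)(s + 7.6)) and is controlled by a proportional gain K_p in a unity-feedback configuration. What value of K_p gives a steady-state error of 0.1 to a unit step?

K_p = 62

For a type-0 loop with proportional control, e_ss = 1/(1 + K_p·G_p(0)).
G_p(0) = 0.1452. Require 1/(1 + K_p·0.1452) = 0.1, so 1 + 0.1452·K_p = 10.
K_p = (10 − 1)/0.1452 = 62.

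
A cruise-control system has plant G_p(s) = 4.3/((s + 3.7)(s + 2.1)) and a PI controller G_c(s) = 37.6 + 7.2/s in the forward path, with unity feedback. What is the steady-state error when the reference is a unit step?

0

The open loop G_c(s)G_p(s) has a pole at the origin (type 1), so the static position error constant is infinite and e_ss = 1/(1+∞) = 0.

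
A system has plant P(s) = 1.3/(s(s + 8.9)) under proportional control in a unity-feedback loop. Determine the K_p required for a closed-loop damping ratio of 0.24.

Closed-loop characteristic equation: s² + 8.9s + K_p·1.3 = 0.
So ω_n = √(1.3K_p) and 2ζω_n = 8.9, giving ζ = 8.9/(2√(1.3K_p)).
Setting ζ = 0.24: √(1.3K_p) = 8.9/(2·0.24) = 18.54, so K_p = 343.8/1.3 = 264.

K_p = 264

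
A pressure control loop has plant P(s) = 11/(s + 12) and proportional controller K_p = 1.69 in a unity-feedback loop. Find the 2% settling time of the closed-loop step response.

T_s ≈ 0.131 s

Closed-loop transfer function: T(s) = K_p·P(s)/(1 + K_p·P(s)) = 18.59/(s + 12 + 18.59) = 18.59/(s + 30.59).
Time constant τ = 1/30.59 = 0.03269 s, so the 2% settling time is about 4τ = 0.131 s.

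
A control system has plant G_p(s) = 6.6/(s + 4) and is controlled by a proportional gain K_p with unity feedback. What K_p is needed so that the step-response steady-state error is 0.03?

For a type-0 loop with proportional control, e_ss = 1/(1 + K_p·G_p(0)).
G_p(0) = 1.65. Require 1/(1 + K_p·1.65) = 0.03, so 1 + 1.65·K_p = 33.33.
K_p = (33.33 − 1)/1.65 = 19.6.

K_p = 19.6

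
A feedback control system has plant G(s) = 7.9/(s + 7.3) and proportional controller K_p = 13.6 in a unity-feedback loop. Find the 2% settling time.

Closed-loop transfer function: T(s) = K_p·G(s)/(1 + K_p·G(s)) = 107.4/(s + 7.3 + 107.4) = 107.4/(s + 114.7).
Time constant τ = 1/114.7 = 0.008715 s, so the 2% settling time is about 4τ = 0.0349 s.

T_s ≈ 0.0349 s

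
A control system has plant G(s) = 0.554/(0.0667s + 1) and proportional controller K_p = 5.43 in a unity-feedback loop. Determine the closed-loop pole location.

Closed loop: T(s) = K_p·G/(1+K_p·G) = 3.008/(0.0667s + 1 + 3.008), with pole at s = −(1 + 3.008)/0.0667 = −60.09.

s = -60.09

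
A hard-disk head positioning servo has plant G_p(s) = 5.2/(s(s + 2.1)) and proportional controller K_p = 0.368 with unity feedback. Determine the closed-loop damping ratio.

ζ = 0.759

The closed-loop denominator is s(s+2.1) + 0.368·5.2 = s² + 2.1s + 1.914.
Matching s² + 2ζω_n s + ω_n²: ω_n = √1.914 = 1.383 rad/s and 2ζω_n = 2.1, so ζ = 2.1/(2·1.383) = 0.759.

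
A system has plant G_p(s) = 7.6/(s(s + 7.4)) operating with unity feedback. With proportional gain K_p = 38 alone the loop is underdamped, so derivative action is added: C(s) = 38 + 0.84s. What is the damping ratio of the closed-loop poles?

ζ = 0.406

Forward path: (38 + 0.84s)·7.6/(s(s+7.4)). The closed-loop characteristic equation is s² + (7.4 + 7.6·0.84)s + 7.6·38 = 0.
That is s² + 13.78s + 288.8 = 0, so ω_n = 16.99 rad/s and ζ = 13.78/(2·16.99) = 0.4056.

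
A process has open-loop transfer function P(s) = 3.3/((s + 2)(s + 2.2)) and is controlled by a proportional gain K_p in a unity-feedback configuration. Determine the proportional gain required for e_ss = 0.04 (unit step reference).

Steady-state error for a unit step on this type-0 loop is 1/(1 + K_p·P(0)).
P(0) = 0.75. Require 1/(1 + K_p·0.75) = 0.04, so 1 + 0.75·K_p = 25.
K_p = (25 − 1)/0.75 = 32.

K_p = 32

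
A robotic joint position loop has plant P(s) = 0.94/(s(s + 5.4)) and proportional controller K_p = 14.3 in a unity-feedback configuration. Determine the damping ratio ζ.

With unity feedback the closed-loop characteristic equation is s² + 5.4s + 14.3·0.94 = s² + 5.4s + 13.44 = 0.
So ω_n² = 13.44 ⇒ ω_n = 3.666 rad/s, and ζ = 5.4/(2ω_n) = 0.736.

ζ = 0.736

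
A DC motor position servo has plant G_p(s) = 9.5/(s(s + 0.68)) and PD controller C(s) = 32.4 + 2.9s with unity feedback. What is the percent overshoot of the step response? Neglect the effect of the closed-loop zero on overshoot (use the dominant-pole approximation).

Forward path: (32.4 + 2.9s)·9.5/(s(s+0.68)). The closed-loop characteristic equation is s² + (0.68 + 9.5·2.9)s + 9.5·32.4 = 0.
That is s² + 28.23s + 307.8 = 0, so ω_n = 17.54 rad/s and ζ = 28.23/(2·17.54) = 0.8045.
%OS = 100·exp(−πζ/√(1−ζ²)) = 1.42%.

1.42%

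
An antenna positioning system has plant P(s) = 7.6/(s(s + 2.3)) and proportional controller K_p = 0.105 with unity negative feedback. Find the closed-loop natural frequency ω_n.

The closed-loop denominator is s(s+2.3) + 0.105·7.6 = s² + 2.3s + 0.798.
So ω_n² = 0.798 ⇒ ω_n = 0.8933 rad/s, and ζ = 2.3/(2ω_n) = 1.29.

ω_n = 0.893 rad/s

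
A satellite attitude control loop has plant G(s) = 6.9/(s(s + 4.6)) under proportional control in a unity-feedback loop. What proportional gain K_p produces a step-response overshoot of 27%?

K_p = 5.18

From %OS = 100·exp(−πζ/√(1−ζ²)) = 27%, ζ = −ln(0.27)/√(π²+ln²(0.27)) = 0.3847.
Characteristic equation s² + 4.6s + 6.9K_p = 0 gives ζ = 4.6/(2√(6.9K_p)).
Setting ζ = 0.3847: √(6.9K_p) = 4.6/(2·0.3847) = 5.979, so K_p = 35.74/6.9 = 5.18.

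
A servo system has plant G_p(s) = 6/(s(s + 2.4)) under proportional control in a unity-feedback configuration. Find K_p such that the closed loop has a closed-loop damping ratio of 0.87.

K_p = 0.317

Closed-loop characteristic equation: s² + 2.4s + K_p·6 = 0.
So ω_n = √(6K_p) and 2ζω_n = 2.4, giving ζ = 2.4/(2√(6K_p)).
Setting ζ = 0.87: √(6K_p) = 2.4/(2·0.87) = 1.379, so K_p = 1.902/6 = 0.317.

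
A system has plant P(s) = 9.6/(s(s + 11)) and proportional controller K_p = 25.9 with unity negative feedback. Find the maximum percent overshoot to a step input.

31.1%

Closed-loop characteristic equation: s² + 11s + 248.6 = 0, so ω_n = 15.77 rad/s and ζ = 11/(2·15.77) = 0.3488.
%OS = 100·exp(−πζ/√(1−ζ²)) = 100·exp(−π·0.3488/√0.8783) = 31.1%.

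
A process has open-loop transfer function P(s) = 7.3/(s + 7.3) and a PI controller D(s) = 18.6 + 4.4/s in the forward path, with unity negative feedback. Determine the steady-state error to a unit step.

The open loop D(s)P(s) has a pole at the origin (type 1), so the static position error constant is infinite and e_ss = 1/(1+∞) = 0.

0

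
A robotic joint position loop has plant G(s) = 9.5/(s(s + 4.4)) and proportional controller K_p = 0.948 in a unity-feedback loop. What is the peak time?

The closed-loop denominator s² + 4.4s + 9.006 gives ω_n = √9.006 = 3.001 and ζ = 4.4/(2ω_n) = 0.7331.
Damped frequency ω_d = ω_n√(1−ζ²) = 2.041 rad/s, so peak time T_p = π/ω_d = 1.54 s.

T_p = 1.54 s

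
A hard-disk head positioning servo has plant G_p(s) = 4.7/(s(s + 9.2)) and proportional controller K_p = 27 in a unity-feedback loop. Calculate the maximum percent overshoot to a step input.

24.5%

The closed-loop denominator s² + 9.2s + 126.9 gives ω_n = √126.9 = 11.26 and ζ = 9.2/(2ω_n) = 0.4083.
%OS = 100·exp(−πζ/√(1−ζ²)) = 100·exp(−π·0.4083/√0.8333) = 24.5%.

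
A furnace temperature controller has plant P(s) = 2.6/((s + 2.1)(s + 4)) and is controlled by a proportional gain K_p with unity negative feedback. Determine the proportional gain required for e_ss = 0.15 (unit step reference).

The loop is type 0, so e_ss(step) = 1/(1 + K_pos) with K_pos = K_p·P(0).
P(0) = 0.3095. Require 1/(1 + K_p·0.3095) = 0.15, so 1 + 0.3095·K_p = 6.667.
K_p = (6.667 − 1)/0.3095 = 18.3.

K_p = 18.3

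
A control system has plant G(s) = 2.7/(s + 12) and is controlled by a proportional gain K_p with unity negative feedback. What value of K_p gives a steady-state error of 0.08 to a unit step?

Steady-state error for a unit step on this type-0 loop is 1/(1 + K_p·G(0)).
G(0) = 0.225. Require 1/(1 + K_p·0.225) = 0.08, so 1 + 0.225·K_p = 12.5.
K_p = (12.5 − 1)/0.225 = 51.1.

K_p = 51.1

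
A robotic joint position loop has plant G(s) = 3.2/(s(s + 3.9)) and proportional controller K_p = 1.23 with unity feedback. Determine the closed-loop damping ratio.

ζ = 0.983

With unity feedback the closed-loop characteristic equation is s² + 3.9s + 1.23·3.2 = s² + 3.9s + 3.936 = 0.
So ω_n² = 3.936 ⇒ ω_n = 1.984 rad/s, and ζ = 3.9/(2ω_n) = 0.983.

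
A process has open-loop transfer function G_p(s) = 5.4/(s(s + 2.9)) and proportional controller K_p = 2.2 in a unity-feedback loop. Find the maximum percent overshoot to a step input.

From 1 + K_pG_p(s) = 0: s² + 2.9s + 11.88 = 0 ⇒ ω_n = 3.447, ζ = 0.4207.
%OS = 100·exp(−πζ/√(1−ζ²)) = 100·exp(−π·0.4207/√0.823) = 23.3%.

23.3%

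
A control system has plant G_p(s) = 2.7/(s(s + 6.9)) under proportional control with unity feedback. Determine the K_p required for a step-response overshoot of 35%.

K_p = 43.9

From %OS = 100·exp(−πζ/√(1−ζ²)) = 35%, ζ = −ln(0.35)/√(π²+ln²(0.35)) = 0.3169.
Characteristic equation s² + 6.9s + 2.7K_p = 0 gives ζ = 6.9/(2√(2.7K_p)).
Setting ζ = 0.3169: √(2.7K_p) = 6.9/(2·0.3169) = 10.89, so K_p = 118.5/2.7 = 43.9.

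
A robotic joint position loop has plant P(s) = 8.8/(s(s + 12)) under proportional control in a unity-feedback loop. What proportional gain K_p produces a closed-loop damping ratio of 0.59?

Closed-loop characteristic equation: s² + 12s + K_p·8.8 = 0.
So ω_n = √(8.8K_p) and 2ζω_n = 12, giving ζ = 12/(2√(8.8K_p)).
Setting ζ = 0.59: √(8.8K_p) = 12/(2·0.59) = 10.17, so K_p = 103.4/8.8 = 11.8.

K_p = 11.8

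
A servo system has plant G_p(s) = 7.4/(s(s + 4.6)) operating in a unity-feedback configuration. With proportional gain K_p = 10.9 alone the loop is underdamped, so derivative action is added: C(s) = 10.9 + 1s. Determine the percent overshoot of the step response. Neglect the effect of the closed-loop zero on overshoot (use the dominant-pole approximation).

5.96%

Forward path: (10.9 + 1s)·7.4/(s(s+4.6)). The closed-loop characteristic equation is s² + (4.6 + 7.4·1)s + 7.4·10.9 = 0.
That is s² + 12s + 80.66 = 0, so ω_n = 8.981 rad/s and ζ = 12/(2·8.981) = 0.6681.
%OS = 100·exp(−πζ/√(1−ζ²)) = 5.96%.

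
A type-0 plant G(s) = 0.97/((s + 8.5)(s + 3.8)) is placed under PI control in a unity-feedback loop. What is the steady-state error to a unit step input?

The PI controller's integrator makes the forward path type 1, so e_ss to a step is zero.

0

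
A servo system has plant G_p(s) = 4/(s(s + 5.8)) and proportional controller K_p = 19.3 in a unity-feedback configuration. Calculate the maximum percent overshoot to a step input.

The closed-loop denominator s² + 5.8s + 77.2 gives ω_n = √77.2 = 8.786 and ζ = 5.8/(2ω_n) = 0.3301.
%OS = 100·exp(−πζ/√(1−ζ²)) = 100·exp(−π·0.3301/√0.8911) = 33.3%.

33.3%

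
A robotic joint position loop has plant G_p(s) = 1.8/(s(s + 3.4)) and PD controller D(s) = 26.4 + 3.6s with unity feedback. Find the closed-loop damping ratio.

Forward path: (26.4 + 3.6s)·1.8/(s(s+3.4)). The closed-loop characteristic equation is s² + (3.4 + 1.8·3.6)s + 1.8·26.4 = 0.
That is s² + 9.88s + 47.52 = 0, so ω_n = 6.893 rad/s and ζ = 9.88/(2·6.893) = 0.7166.

ζ = 0.717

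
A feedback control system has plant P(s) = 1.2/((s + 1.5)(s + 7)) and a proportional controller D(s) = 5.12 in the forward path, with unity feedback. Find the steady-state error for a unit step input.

0.631

The loop is type 0. Static position error constant K_pos = D(0)·P(0) = 5.12·0.1143 = 0.5851.
Steady-state error to a unit step: e_ss = 1/(1+K_pos) = 1/1.585 = 0.631.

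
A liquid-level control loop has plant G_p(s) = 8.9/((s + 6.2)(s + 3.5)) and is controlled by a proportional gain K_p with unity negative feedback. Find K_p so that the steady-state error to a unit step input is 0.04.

K_p = 58.5

The loop is type 0, so e_ss(step) = 1/(1 + K_pos) with K_pos = K_p·G_p(0).
G_p(0) = 0.4101. Require 1/(1 + K_p·0.4101) = 0.04, so 1 + 0.4101·K_p = 25.
K_p = (25 − 1)/0.4101 = 58.5.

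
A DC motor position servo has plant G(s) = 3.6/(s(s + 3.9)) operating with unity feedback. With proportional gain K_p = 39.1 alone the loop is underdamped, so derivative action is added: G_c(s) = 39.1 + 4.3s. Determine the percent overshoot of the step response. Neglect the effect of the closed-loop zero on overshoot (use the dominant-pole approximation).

1.17%

Forward path: (39.1 + 4.3s)·3.6/(s(s+3.9)). The closed-loop characteristic equation is s² + (3.9 + 3.6·4.3)s + 3.6·39.1 = 0.
That is s² + 19.38s + 140.8 = 0, so ω_n = 11.86 rad/s and ζ = 19.38/(2·11.86) = 0.8167.
%OS = 100·exp(−πζ/√(1−ζ²)) = 1.17%.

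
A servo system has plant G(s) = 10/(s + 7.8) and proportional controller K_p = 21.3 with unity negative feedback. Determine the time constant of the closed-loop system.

Closed-loop transfer function: T(s) = K_p·G(s)/(1 + K_p·G(s)) = 213/(s + 7.8 + 213) = 213/(s + 220.8).
Time constant τ = 1/220.8 = 0.00453 s.

τ = 0.00453 s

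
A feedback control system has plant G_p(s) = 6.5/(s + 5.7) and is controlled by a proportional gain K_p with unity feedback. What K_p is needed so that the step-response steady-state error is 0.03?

K_p = 28.4

For a type-0 loop with proportional control, e_ss = 1/(1 + K_p·G_p(0)).
G_p(0) = 1.14. Require 1/(1 + K_p·1.14) = 0.03, so 1 + 1.14·K_p = 33.33.
K_p = (33.33 − 1)/1.14 = 28.4.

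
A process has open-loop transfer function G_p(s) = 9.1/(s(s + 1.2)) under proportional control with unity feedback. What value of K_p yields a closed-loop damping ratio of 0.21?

Closed-loop characteristic equation: s² + 1.2s + K_p·9.1 = 0.
So ω_n = √(9.1K_p) and 2ζω_n = 1.2, giving ζ = 1.2/(2√(9.1K_p)).
Setting ζ = 0.21: √(9.1K_p) = 1.2/(2·0.21) = 2.857, so K_p = 8.163/9.1 = 0.897.

K_p = 0.897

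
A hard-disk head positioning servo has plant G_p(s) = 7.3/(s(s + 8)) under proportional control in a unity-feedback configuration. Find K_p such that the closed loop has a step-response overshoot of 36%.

K_p = 22.9

From %OS = 100·exp(−πζ/√(1−ζ²)) = 36%, ζ = −ln(0.36)/√(π²+ln²(0.36)) = 0.3093.
Characteristic equation s² + 8s + 7.3K_p = 0 gives ζ = 8/(2√(7.3K_p)).
Setting ζ = 0.3093: √(7.3K_p) = 8/(2·0.3093) = 12.93, so K_p = 167.3/7.3 = 22.9.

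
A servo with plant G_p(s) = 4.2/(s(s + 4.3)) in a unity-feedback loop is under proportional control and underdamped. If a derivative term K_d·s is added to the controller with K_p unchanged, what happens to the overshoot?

decrease

With PD the characteristic equation becomes s² + (a + K·K_d)s + K·K_p = 0; the damping term grows, ζ rises, overshoot falls.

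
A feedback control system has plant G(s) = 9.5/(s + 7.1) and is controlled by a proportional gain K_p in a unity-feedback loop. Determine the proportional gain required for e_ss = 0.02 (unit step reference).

K_p = 36.6

The loop is type 0, so e_ss(step) = 1/(1 + K_pos) with K_pos = K_p·G(0).
G(0) = 1.338. Require 1/(1 + K_p·1.338) = 0.02, so 1 + 1.338·K_p = 50.
K_p = (50 − 1)/1.338 = 36.6.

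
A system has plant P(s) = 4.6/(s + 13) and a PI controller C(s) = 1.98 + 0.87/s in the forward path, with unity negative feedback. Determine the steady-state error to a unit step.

0

The open loop C(s)P(s) has a pole at the origin (type 1), so the static position error constant is infinite and e_ss = 1/(1+∞) = 0.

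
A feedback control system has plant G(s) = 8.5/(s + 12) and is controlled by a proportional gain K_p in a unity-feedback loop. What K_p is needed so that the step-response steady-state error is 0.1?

K_p = 12.7

Steady-state error for a unit step on this type-0 loop is 1/(1 + K_p·G(0)).
G(0) = 0.7083. Require 1/(1 + K_p·0.7083) = 0.1, so 1 + 0.7083·K_p = 10.
K_p = (10 − 1)/0.7083 = 12.7.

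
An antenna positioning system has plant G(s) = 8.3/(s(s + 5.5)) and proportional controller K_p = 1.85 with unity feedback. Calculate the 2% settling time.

Closed-loop characteristic equation: s² + 5.5s + 15.36 = 0, so ω_n = 3.919 rad/s and ζ = 5.5/(2·3.919) = 0.7018.
2% settling time T_s ≈ 4/(ζω_n) = 4/2.75 = 1.45 s.

T_s ≈ 1.45 s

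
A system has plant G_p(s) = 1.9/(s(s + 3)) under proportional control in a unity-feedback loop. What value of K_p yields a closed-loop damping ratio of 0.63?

Closed-loop characteristic equation: s² + 3s + K_p·1.9 = 0.
So ω_n = √(1.9K_p) and 2ζω_n = 3, giving ζ = 3/(2√(1.9K_p)).
Setting ζ = 0.63: √(1.9K_p) = 3/(2·0.63) = 2.381, so K_p = 5.669/1.9 = 2.98.

K_p = 2.98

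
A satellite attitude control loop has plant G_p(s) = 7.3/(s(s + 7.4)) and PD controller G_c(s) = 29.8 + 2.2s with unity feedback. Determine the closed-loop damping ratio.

Forward path: (29.8 + 2.2s)·7.3/(s(s+7.4)). The closed-loop characteristic equation is s² + (7.4 + 7.3·2.2)s + 7.3·29.8 = 0.
That is s² + 23.46s + 217.5 = 0, so ω_n = 14.75 rad/s and ζ = 23.46/(2·14.75) = 0.7953.

ζ = 0.795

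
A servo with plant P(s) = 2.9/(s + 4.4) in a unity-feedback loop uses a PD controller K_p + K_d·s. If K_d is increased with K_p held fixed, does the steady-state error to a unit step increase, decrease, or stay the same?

unchanged

K_d affects only the transient (the s-coefficient); the DC loop gain, and hence e_ss, depends only on K_p.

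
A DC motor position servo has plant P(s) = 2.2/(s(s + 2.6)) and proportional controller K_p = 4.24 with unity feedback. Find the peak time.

T_p = 1.14 s

From 1 + K_pP(s) = 0: s² + 2.6s + 9.328 = 0 ⇒ ω_n = 3.054, ζ = 0.4256.
Damped frequency ω_d = ω_n√(1−ζ²) = 2.764 rad/s, so peak time T_p = π/ω_d = 1.14 s.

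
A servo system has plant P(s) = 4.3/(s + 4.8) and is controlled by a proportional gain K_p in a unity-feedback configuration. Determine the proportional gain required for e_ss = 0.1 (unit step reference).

The loop is type 0, so e_ss(step) = 1/(1 + K_pos) with K_pos = K_p·P(0).
P(0) = 0.8958. Require 1/(1 + K_p·0.8958) = 0.1, so 1 + 0.8958·K_p = 10.
K_p = (10 − 1)/0.8958 = 10.

K_p = 10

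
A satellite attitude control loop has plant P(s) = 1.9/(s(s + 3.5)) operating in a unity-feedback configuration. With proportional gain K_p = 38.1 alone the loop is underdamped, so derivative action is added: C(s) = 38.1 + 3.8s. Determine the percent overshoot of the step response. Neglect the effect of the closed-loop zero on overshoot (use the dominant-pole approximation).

Forward path: (38.1 + 3.8s)·1.9/(s(s+3.5)). The closed-loop characteristic equation is s² + (3.5 + 1.9·3.8)s + 1.9·38.1 = 0.
That is s² + 10.72s + 72.39 = 0, so ω_n = 8.508 rad/s and ζ = 10.72/(2·8.508) = 0.63.
%OS = 100·exp(−πζ/√(1−ζ²)) = 7.82%.

7.82%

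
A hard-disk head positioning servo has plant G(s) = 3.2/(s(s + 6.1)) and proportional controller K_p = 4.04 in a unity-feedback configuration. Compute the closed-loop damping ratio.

With unity feedback the closed-loop characteristic equation is s² + 6.1s + 4.04·3.2 = s² + 6.1s + 12.93 = 0.
Matching s² + 2ζω_n s + ω_n²: ω_n = √12.93 = 3.596 rad/s and 2ζω_n = 6.1, so ζ = 6.1/(2·3.596) = 0.848.

ζ = 0.848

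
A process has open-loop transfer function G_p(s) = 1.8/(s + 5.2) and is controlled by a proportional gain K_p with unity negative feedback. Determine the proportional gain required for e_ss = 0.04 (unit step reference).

K_p = 69.3

The loop is type 0, so e_ss(step) = 1/(1 + K_pos) with K_pos = K_p·G_p(0).
G_p(0) = 0.3462. Require 1/(1 + K_p·0.3462) = 0.04, so 1 + 0.3462·K_p = 25.
K_p = (25 − 1)/0.3462 = 69.3.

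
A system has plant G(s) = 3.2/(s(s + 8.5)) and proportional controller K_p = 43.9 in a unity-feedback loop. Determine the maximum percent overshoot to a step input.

Closed-loop characteristic equation: s² + 8.5s + 140.5 = 0, so ω_n = 11.85 rad/s and ζ = 8.5/(2·11.85) = 0.3586.
%OS = 100·exp(−πζ/√(1−ζ²)) = 100·exp(−π·0.3586/√0.8714) = 29.9%.

29.9%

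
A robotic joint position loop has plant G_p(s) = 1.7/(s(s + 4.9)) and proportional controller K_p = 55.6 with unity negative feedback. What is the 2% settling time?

T_s ≈ 1.63 s

The closed-loop denominator s² + 4.9s + 94.52 gives ω_n = √94.52 = 9.722 and ζ = 4.9/(2ω_n) = 0.252.
2% settling time T_s ≈ 4/(ζω_n) = 4/2.45 = 1.63 s.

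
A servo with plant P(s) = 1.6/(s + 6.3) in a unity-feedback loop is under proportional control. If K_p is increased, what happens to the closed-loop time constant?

decrease

Closed-loop pole is at s = −(6.3+K_p·1.6); larger K_p moves it further left, so τ = 1/(6.3+K_p·1.6) decreases.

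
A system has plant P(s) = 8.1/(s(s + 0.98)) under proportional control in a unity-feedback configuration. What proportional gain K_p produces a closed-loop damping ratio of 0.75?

Closed-loop characteristic equation: s² + 0.98s + K_p·8.1 = 0.
So ω_n = √(8.1K_p) and 2ζω_n = 0.98, giving ζ = 0.98/(2√(8.1K_p)).
Setting ζ = 0.75: √(8.1K_p) = 0.98/(2·0.75) = 0.6533, so K_p = 0.4268/8.1 = 0.0527.

K_p = 0.0527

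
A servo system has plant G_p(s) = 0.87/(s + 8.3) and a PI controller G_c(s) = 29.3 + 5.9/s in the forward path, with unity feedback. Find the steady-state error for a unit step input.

The open loop G_c(s)G_p(s) has a pole at the origin (type 1), so the static position error constant is infinite and e_ss = 1/(1+∞) = 0.

0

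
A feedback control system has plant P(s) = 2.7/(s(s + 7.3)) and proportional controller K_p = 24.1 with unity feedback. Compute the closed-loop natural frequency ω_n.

1 + K_p·P(s) = 0 gives s² + 7.3s + 65.07 = 0.
So ω_n² = 65.07 ⇒ ω_n = 8.067 rad/s, and ζ = 7.3/(2ω_n) = 0.452.

ω_n = 8.07 rad/s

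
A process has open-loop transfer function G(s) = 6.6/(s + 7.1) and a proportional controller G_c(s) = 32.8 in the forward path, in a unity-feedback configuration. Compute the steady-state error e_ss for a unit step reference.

0.0318

The loop is type 0. Static position error constant K_pos = G_c(0)·G(0) = 32.8·0.9296 = 30.49.
Steady-state error to a unit step: e_ss = 1/(1+K_pos) = 1/31.49 = 0.0318.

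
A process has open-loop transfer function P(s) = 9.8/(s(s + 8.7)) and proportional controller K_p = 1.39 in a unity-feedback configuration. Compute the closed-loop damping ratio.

The closed-loop denominator is s(s+8.7) + 1.39·9.8 = s² + 8.7s + 13.62.
So ω_n² = 13.62 ⇒ ω_n = 3.691 rad/s, and ζ = 8.7/(2ω_n) = 1.18.

ζ = 1.18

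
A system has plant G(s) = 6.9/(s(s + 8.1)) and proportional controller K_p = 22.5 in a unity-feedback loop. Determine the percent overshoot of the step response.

34%

Closed-loop characteristic equation: s² + 8.1s + 155.2 = 0, so ω_n = 12.46 rad/s and ζ = 8.1/(2·12.46) = 0.325.
%OS = 100·exp(−πζ/√(1−ζ²)) = 100·exp(−π·0.325/√0.8943) = 34%.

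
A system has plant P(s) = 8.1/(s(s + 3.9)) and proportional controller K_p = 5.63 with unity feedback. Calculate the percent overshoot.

From 1 + K_pP(s) = 0: s² + 3.9s + 45.6 = 0 ⇒ ω_n = 6.753, ζ = 0.2888.
%OS = 100·exp(−πζ/√(1−ζ²)) = 100·exp(−π·0.2888/√0.9166) = 38.8%.

38.8%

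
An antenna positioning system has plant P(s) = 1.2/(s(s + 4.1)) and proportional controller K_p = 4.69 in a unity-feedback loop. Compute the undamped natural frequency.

1 + K_p·P(s) = 0 gives s² + 4.1s + 5.628 = 0.
So ω_n² = 5.628 ⇒ ω_n = 2.372 rad/s, and ζ = 4.1/(2ω_n) = 0.864.

ω_n = 2.37 rad/s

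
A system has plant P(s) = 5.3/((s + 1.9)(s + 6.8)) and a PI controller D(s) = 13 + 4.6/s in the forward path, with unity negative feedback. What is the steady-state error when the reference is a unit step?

0

The open loop D(s)P(s) has a pole at the origin (type 1), so the static position error constant is infinite and e_ss = 1/(1+∞) = 0.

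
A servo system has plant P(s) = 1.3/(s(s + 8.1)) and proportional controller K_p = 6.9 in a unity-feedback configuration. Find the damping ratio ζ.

ζ = 1.35

The closed-loop denominator is s(s+8.1) + 6.9·1.3 = s² + 8.1s + 8.97.
Matching s² + 2ζω_n s + ω_n²: ω_n = √8.97 = 2.995 rad/s and 2ζω_n = 8.1, so ζ = 8.1/(2·2.995) = 1.35.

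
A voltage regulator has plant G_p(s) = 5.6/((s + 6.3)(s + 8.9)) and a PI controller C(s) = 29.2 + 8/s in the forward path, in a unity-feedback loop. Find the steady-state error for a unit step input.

The open loop C(s)G_p(s) has a pole at the origin (type 1), so the static position error constant is infinite and e_ss = 1/(1+∞) = 0.

0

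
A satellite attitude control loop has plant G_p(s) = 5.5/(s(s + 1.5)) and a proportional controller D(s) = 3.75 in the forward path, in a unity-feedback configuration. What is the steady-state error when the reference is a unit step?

The open loop D(s)G_p(s) has a pole at the origin (type 1), so the static position error constant is infinite and e_ss = 1/(1+∞) = 0.

0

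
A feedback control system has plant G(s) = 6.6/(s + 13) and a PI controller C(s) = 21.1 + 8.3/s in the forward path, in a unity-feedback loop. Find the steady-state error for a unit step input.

The open loop C(s)G(s) has a pole at the origin (type 1), so the static position error constant is infinite and e_ss = 1/(1+∞) = 0.

0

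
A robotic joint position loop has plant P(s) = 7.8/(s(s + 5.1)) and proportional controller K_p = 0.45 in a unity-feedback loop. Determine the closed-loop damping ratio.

ζ = 1.36

1 + K_p·P(s) = 0 gives s² + 5.1s + 3.51 = 0.
Matching s² + 2ζω_n s + ω_n²: ω_n = √3.51 = 1.873 rad/s and 2ζω_n = 5.1, so ζ = 5.1/(2·1.873) = 1.36.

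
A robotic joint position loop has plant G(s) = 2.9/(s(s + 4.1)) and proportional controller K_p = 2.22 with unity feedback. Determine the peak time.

T_p = 2.1 s

Closed-loop characteristic equation: s² + 4.1s + 6.438 = 0, so ω_n = 2.537 rad/s and ζ = 4.1/(2·2.537) = 0.8079.
Damped frequency ω_d = ω_n√(1−ζ²) = 1.495 rad/s, so peak time T_p = π/ω_d = 2.1 s.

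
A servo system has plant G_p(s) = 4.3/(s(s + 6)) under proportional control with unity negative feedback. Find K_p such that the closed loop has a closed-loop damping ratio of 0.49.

Closed-loop characteristic equation: s² + 6s + K_p·4.3 = 0.
So ω_n = √(4.3K_p) and 2ζω_n = 6, giving ζ = 6/(2√(4.3K_p)).
Setting ζ = 0.49: √(4.3K_p) = 6/(2·0.49) = 6.122, so K_p = 37.48/4.3 = 8.72.

K_p = 8.72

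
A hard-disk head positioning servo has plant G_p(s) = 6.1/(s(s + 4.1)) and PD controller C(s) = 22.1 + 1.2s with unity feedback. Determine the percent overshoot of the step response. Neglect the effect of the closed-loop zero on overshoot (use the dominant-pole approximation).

Forward path: (22.1 + 1.2s)·6.1/(s(s+4.1)). The closed-loop characteristic equation is s² + (4.1 + 6.1·1.2)s + 6.1·22.1 = 0.
That is s² + 11.42s + 134.8 = 0, so ω_n = 11.61 rad/s and ζ = 11.42/(2·11.61) = 0.4918.
%OS = 100·exp(−πζ/√(1−ζ²)) = 17%.

17%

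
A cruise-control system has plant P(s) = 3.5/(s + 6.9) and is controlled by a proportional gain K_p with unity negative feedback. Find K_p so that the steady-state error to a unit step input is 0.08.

K_p = 22.7

For a type-0 loop with proportional control, e_ss = 1/(1 + K_p·P(0)).
P(0) = 0.5072. Require 1/(1 + K_p·0.5072) = 0.08, so 1 + 0.5072·K_p = 12.5.
K_p = (12.5 − 1)/0.5072 = 22.7.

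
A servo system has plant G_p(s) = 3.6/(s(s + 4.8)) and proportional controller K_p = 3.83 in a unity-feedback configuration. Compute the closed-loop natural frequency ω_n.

ω_n = 3.71 rad/s

With unity feedback the closed-loop characteristic equation is s² + 4.8s + 3.83·3.6 = s² + 4.8s + 13.79 = 0.
Matching s² + 2ζω_n s + ω_n²: ω_n = √13.79 = 3.713 rad/s and 2ζω_n = 4.8, so ζ = 4.8/(2·3.713) = 0.646.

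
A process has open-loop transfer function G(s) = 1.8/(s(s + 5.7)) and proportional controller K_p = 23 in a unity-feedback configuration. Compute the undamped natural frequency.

1 + K_p·G(s) = 0 gives s² + 5.7s + 41.4 = 0.
So ω_n² = 41.4 ⇒ ω_n = 6.434 rad/s, and ζ = 5.7/(2ω_n) = 0.443.

ω_n = 6.43 rad/s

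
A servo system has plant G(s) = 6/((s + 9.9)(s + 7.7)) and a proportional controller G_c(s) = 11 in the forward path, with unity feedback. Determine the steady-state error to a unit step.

0.536

The loop is type 0. Static position error constant K_pos = G_c(0)·G(0) = 11·0.07871 = 0.8658.
Steady-state error to a unit step: e_ss = 1/(1+K_pos) = 1/1.866 = 0.536.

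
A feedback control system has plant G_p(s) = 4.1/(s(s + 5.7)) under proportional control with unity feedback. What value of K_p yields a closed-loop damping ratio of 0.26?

Closed-loop characteristic equation: s² + 5.7s + K_p·4.1 = 0.
So ω_n = √(4.1K_p) and 2ζω_n = 5.7, giving ζ = 5.7/(2√(4.1K_p)).
Setting ζ = 0.26: √(4.1K_p) = 5.7/(2·0.26) = 10.96, so K_p = 120.2/4.1 = 29.3.

K_p = 29.3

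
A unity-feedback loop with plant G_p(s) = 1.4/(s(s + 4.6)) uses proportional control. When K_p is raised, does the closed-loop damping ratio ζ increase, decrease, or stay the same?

decrease

ζ = 4.6/(2√(1.4K_p)); increasing K_p raises the denominator, so ζ falls.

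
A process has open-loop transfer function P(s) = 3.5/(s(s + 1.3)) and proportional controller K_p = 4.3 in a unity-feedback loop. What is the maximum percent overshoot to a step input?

58.6%

Closed-loop characteristic equation: s² + 1.3s + 15.05 = 0, so ω_n = 3.879 rad/s and ζ = 1.3/(2·3.879) = 0.1676.
%OS = 100·exp(−πζ/√(1−ζ²)) = 100·exp(−π·0.1676/√0.9719) = 58.6%.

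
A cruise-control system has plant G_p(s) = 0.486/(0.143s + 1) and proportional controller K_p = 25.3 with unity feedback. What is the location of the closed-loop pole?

s = -92.98

Closed loop: T(s) = K_p·G_p/(1+K_p·G_p) = 12.3/(0.143s + 1 + 12.3), with pole at s = −(1 + 12.3)/0.143 = −92.98.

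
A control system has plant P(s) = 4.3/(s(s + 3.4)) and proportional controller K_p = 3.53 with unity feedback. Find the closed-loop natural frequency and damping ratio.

The closed-loop denominator is s(s+3.4) + 3.53·4.3 = s² + 3.4s + 15.18.
So ω_n² = 15.18 ⇒ ω_n = 3.896 rad/s, and ζ = 3.4/(2ω_n) = 0.436.

ω_n = 3.9 rad/s, ζ = 0.436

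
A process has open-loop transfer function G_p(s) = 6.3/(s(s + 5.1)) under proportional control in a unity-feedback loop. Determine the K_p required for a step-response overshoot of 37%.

K_p = 11.3

From %OS = 100·exp(−πζ/√(1−ζ²)) = 37%, ζ = −ln(0.37)/√(π²+ln²(0.37)) = 0.3017.
Characteristic equation s² + 5.1s + 6.3K_p = 0 gives ζ = 5.1/(2√(6.3K_p)).
Setting ζ = 0.3017: √(6.3K_p) = 5.1/(2·0.3017) = 8.451, so K_p = 71.42/6.3 = 11.3.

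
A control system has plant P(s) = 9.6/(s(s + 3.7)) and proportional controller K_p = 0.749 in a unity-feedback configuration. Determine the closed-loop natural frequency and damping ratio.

ω_n = 2.68 rad/s, ζ = 0.69

1 + K_p·P(s) = 0 gives s² + 3.7s + 7.19 = 0.
Matching s² + 2ζω_n s + ω_n²: ω_n = √7.19 = 2.681 rad/s and 2ζω_n = 3.7, so ζ = 3.7/(2·2.681) = 0.69.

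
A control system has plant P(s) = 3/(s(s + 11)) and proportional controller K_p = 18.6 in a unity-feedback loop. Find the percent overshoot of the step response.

3.28%

Closed-loop characteristic equation: s² + 11s + 55.8 = 0, so ω_n = 7.47 rad/s and ζ = 11/(2·7.47) = 0.7363.
%OS = 100·exp(−πζ/√(1−ζ²)) = 100·exp(−π·0.7363/√0.4579) = 3.28%.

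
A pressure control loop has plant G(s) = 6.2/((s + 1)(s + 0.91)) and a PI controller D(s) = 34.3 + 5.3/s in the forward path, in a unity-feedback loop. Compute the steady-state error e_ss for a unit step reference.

The open loop D(s)G(s) has a pole at the origin (type 1), so the static position error constant is infinite and e_ss = 1/(1+∞) = 0.

0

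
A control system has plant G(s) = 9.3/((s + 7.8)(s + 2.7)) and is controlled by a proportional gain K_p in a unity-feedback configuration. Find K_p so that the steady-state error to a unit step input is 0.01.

For a type-0 loop with proportional control, e_ss = 1/(1 + K_p·G(0)).
G(0) = 0.4416. Require 1/(1 + K_p·0.4416) = 0.01, so 1 + 0.4416·K_p = 100.
K_p = (100 − 1)/0.4416 = 224.

K_p = 224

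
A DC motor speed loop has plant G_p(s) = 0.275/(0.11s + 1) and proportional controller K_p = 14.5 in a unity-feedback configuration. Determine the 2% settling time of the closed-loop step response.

Closed loop: T(s) = K_p·G_p/(1+K_p·G_p) = 3.988/(0.11s + 1 + 3.988), with pole at s = −(1 + 3.988)/0.11 = −45.34.
τ = 1/45.34 = 0.02206 s, so 2% settling time ≈ 4τ = 0.0882 s.

T_s ≈ 0.0882 s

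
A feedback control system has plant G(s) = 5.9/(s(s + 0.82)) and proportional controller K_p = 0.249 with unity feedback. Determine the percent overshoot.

32.3%

The closed-loop denominator s² + 0.82s + 1.469 gives ω_n = √1.469 = 1.212 and ζ = 0.82/(2ω_n) = 0.3383.
%OS = 100·exp(−πζ/√(1−ζ²)) = 100·exp(−π·0.3383/√0.8856) = 32.3%.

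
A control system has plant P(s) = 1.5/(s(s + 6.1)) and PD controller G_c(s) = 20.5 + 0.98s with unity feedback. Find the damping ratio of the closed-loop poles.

Forward path: (20.5 + 0.98s)·1.5/(s(s+6.1)). The closed-loop characteristic equation is s² + (6.1 + 1.5·0.98)s + 1.5·20.5 = 0.
That is s² + 7.57s + 30.75 = 0, so ω_n = 5.545 rad/s and ζ = 7.57/(2·5.545) = 0.6826.

ζ = 0.683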